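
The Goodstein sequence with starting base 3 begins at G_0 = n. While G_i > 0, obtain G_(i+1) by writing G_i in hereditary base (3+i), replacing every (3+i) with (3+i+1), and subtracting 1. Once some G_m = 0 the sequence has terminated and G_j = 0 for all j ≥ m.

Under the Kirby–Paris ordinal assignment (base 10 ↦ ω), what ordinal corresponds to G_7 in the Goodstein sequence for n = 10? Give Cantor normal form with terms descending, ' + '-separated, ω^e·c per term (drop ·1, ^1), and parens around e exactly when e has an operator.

ω·3 + 9

[0] 10 ≡ 3^2 + 1 (base 3). Lift 4: 17. −1: 16.
[1] 16 ≡ 4^2 (base 4). Lift 5: 25. −1: 24.
[2] 24 ≡ 4·5 + 4 (base 5). Lift 6: 28. −1: 27.
[3] 27 ≡ 4·6 + 3 (base 6). Lift 7: 31. −1: 30.
[4] 30 ≡ 4·7 + 2 (base 7). Lift 8: 34. −1: 33.
[5] 33 ≡ 4·8 + 1 (base 8). Lift 9: 37. −1: 36.
[6] 36 ≡ 4·9 (base 9). Lift 10: 40. −1: 39.
[7] 39 ≡ 3·10 + 9 (base 10). Lift 11: 42. −1: 41.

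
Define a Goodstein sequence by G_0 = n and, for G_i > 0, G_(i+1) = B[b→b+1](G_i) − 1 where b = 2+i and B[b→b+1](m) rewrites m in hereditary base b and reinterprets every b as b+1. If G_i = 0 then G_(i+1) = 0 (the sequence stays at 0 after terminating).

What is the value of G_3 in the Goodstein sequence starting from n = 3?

2

G_0=3  [base 2] 2 + 1  →[2↦3]→  3 + 1 = 4  −1 ⇒ G_1=3
G_1=3  [base 3] 3  →[3↦4]→  4 = 4  −1 ⇒ G_2=3
G_2=3  [base 4] 3  →[4↦5]→  3 = 3  −1 ⇒ G_3=2
G_3=2  [base 5] 2  →[5↦6]→  2 = 2  −1 ⇒ G_4=1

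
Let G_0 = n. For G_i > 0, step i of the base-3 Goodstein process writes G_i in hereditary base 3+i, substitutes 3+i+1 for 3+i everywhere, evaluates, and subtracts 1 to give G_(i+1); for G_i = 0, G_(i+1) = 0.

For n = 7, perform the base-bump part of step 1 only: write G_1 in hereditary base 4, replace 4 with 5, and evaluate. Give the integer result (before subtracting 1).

base 3: 7 = 2·3 + 1; at 4: 2·4 + 1 = 9; next = 8
base 4: 8 = 2·4; at 5: 2·5 = 10; next = 9

10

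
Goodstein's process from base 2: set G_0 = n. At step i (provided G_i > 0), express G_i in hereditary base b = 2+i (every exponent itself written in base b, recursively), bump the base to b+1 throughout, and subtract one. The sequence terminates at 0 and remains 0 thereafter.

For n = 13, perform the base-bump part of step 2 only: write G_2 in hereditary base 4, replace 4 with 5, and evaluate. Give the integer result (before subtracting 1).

16093

step 0: 13 = 2^(2 + 1) + 2^2 + 1; sub 3 for 2: 3^(3 + 1) + 3^3 + 1; = 109; G_1 = 109−1 = 108
step 1: 108 = 3^(3 + 1) + 3^3; sub 4 for 3: 4^(4 + 1) + 4^4; = 1280; G_2 = 1280−1 = 1279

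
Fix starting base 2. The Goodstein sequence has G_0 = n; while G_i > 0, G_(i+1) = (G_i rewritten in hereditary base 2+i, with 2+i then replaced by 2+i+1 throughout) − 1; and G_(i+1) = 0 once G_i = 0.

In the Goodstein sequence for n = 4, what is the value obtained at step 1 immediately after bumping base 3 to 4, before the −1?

42

step 0: 4 = 2^2; sub 3 for 2: 3^3; = 27; G_1 = 27−1 = 26
step 1: 26 = 2·3^2 + 2·3 + 2; sub 4 for 3: 2·4^2 + 2·4 + 2; = 42; G_2 = 42−1 = 41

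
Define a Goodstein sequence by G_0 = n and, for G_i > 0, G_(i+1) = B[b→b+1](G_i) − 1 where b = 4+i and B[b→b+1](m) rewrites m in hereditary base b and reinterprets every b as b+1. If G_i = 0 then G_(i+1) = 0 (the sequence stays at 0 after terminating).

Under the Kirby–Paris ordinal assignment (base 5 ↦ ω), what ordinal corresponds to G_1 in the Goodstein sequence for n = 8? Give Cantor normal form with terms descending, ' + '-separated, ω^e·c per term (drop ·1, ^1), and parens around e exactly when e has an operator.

[0] 8 ≡ 2·4 (base 4). Lift 5: 10. −1: 9.
[1] 9 ≡ 5 + 4 (base 5). Lift 6: 10. −1: 9.

ω + 4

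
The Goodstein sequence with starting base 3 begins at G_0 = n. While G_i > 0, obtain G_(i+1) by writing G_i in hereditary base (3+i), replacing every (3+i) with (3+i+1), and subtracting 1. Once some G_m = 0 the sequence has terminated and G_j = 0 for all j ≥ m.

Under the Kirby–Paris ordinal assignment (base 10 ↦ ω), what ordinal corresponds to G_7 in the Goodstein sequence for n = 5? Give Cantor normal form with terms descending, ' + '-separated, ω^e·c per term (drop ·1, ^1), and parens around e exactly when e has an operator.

G_0=5  [base 3] 3 + 2  →[3↦4]→  4 + 2 = 6  −1 ⇒ G_1=5
G_1=5  [base 4] 4 + 1  →[4↦5]→  5 + 1 = 6  −1 ⇒ G_2=5
G_2=5  [base 5] 5  →[5↦6]→  6 = 6  −1 ⇒ G_3=5
G_3=5  [base 6] 5  →[6↦7]→  5 = 5  −1 ⇒ G_4=4
G_4=4  [base 7] 4  →[7↦8]→  4 = 4  −1 ⇒ G_5=3
G_5=3  [base 8] 3  →[8↦9]→  3 = 3  −1 ⇒ G_6=2
G_6=2  [base 9] 2  →[9↦10]→  2 = 2  −1 ⇒ G_7=1

1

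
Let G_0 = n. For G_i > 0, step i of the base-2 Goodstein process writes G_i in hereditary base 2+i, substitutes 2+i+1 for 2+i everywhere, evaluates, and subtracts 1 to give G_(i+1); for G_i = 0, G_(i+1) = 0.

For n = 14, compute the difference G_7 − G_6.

3352711577

14 —HB2→ 2^(2 + 1) + 2^2 + 2 —bump→ 3^(3 + 1) + 3^3 + 3 = 111 —(−1)→ 110
110 —HB3→ 3^(3 + 1) + 3^3 + 2 —bump→ 4^(4 + 1) + 4^4 + 2 = 1282 —(−1)→ 1281
1281 —HB4→ 4^(4 + 1) + 4^4 + 1 —bump→ 5^(5 + 1) + 5^5 + 1 = 18751 —(−1)→ 18750
18750 —HB5→ 5^(5 + 1) + 5^5 —bump→ 6^(6 + 1) + 6^6 = 326592 —(−1)→ 326591
326591 —HB6→ 6^(6 + 1) + 5·6^5 + 5·6^4 + 5·6^3 + 5·6^2 + 5·6 + 5 —bump→ 7^(7 + 1) + 5·7^5 + 5·7^4 + 5·7^3 + 5·7^2 + 5·7 + 5 = 5862841 —(−1)→ 5862840
5862840 —HB7→ 7^(7 + 1) + 5·7^5 + 5·7^4 + 5·7^3 + 5·7^2 + 5·7 + 4 —bump→ 8^(8 + 1) + 5·8^5 + 5·8^4 + 5·8^3 + 5·8^2 + 5·8 + 4 = 134404972 —(−1)→ 134404971
134404971 —HB8→ 8^(8 + 1) + 5·8^5 + 5·8^4 + 5·8^3 + 5·8^2 + 5·8 + 3 —bump→ 9^(9 + 1) + 5·9^5 + 5·9^4 + 5·9^3 + 5·9^2 + 5·9 + 3 = 3487116549 —(−1)→ 3487116548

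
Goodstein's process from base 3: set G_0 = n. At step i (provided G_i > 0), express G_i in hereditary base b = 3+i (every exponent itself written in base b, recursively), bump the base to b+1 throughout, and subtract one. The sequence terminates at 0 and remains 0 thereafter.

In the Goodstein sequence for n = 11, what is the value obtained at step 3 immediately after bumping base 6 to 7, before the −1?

i=0: 11 = 3^2 + 2 (b=3); 3→4: 4^2 + 2 = 18; 18−1 = 17
i=1: 17 = 4^2 + 1 (b=4); 4→5: 5^2 + 1 = 26; 26−1 = 25
i=2: 25 = 5^2 (b=5); 5→6: 6^2 = 36; 36−1 = 35
i=3: 35 = 5·6 + 5 (b=6); 6→7: 5·7 + 5 = 40; 40−1 = 39

40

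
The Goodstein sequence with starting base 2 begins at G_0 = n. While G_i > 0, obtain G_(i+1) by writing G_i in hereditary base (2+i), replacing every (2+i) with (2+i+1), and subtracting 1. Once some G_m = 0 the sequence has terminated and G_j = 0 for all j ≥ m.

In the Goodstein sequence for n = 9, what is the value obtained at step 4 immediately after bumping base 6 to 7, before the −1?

2471827

step 0: 9 = 2^(2 + 1) + 1; sub 3 for 2: 3^(3 + 1) + 1; = 82; G_1 = 82−1 = 81
step 1: 81 = 3^(3 + 1); sub 4 for 3: 4^(4 + 1); = 1024; G_2 = 1024−1 = 1023
step 2: 1023 = 3·4^4 + 3·4^3 + 3·4^2 + 3·4 + 3; sub 5 for 4: 3·5^5 + 3·5^3 + 3·5^2 + 3·5 + 3; = 9843; G_3 = 9843−1 = 9842
step 3: 9842 = 3·5^5 + 3·5^3 + 3·5^2 + 3·5 + 2; sub 6 for 5: 3·6^6 + 3·6^3 + 3·6^2 + 3·6 + 2; = 140744; G_4 = 140744−1 = 140743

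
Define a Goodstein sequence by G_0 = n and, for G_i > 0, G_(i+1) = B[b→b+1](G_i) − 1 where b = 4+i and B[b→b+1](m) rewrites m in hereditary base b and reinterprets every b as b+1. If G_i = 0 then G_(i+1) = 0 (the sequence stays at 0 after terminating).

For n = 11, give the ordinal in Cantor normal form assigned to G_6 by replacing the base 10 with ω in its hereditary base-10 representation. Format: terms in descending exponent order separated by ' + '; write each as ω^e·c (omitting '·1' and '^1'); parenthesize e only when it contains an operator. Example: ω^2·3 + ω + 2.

step 0: 11 = 2·4 + 3; sub 5 for 4: 2·5 + 3; = 13; G_1 = 13−1 = 12
step 1: 12 = 2·5 + 2; sub 6 for 5: 2·6 + 2; = 14; G_2 = 14−1 = 13
step 2: 13 = 2·6 + 1; sub 7 for 6: 2·7 + 1; = 15; G_3 = 15−1 = 14
step 3: 14 = 2·7; sub 8 for 7: 2·8; = 16; G_4 = 16−1 = 15
step 4: 15 = 8 + 7; sub 9 for 8: 9 + 7; = 16; G_5 = 16−1 = 15
step 5: 15 = 9 + 6; sub 10 for 9: 10 + 6; = 16; G_6 = 16−1 = 15
step 6: 15 = 10 + 5; sub 11 for 10: 11 + 5; = 16; G_7 = 16−1 = 15

ω + 5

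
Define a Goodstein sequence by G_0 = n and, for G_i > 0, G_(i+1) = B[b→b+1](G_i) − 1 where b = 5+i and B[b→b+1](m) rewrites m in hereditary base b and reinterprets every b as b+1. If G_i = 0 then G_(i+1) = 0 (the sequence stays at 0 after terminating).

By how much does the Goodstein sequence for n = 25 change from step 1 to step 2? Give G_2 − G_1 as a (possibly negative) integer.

4

(0) 25|_5 = 5^2 ↦ 6^2|_6 = 36 ⇒ 35
(1) 35|_6 = 5·6 + 5 ↦ 5·7 + 5|_7 = 40 ⇒ 39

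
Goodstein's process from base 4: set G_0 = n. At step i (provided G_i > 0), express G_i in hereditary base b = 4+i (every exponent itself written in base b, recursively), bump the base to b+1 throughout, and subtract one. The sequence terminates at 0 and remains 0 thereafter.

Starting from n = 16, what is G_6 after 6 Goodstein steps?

(0) 16|_4 = 4^2 ↦ 5^2|_5 = 25 ⇒ 24
(1) 24|_5 = 4·5 + 4 ↦ 4·6 + 4|_6 = 28 ⇒ 27
(2) 27|_6 = 4·6 + 3 ↦ 4·7 + 3|_7 = 31 ⇒ 30
(3) 30|_7 = 4·7 + 2 ↦ 4·8 + 2|_8 = 34 ⇒ 33
(4) 33|_8 = 4·8 + 1 ↦ 4·9 + 1|_9 = 37 ⇒ 36
(5) 36|_9 = 4·9 ↦ 4·10|_10 = 40 ⇒ 39
(6) 39|_10 = 3·10 + 9 ↦ 3·11 + 9|_11 = 42 ⇒ 41

39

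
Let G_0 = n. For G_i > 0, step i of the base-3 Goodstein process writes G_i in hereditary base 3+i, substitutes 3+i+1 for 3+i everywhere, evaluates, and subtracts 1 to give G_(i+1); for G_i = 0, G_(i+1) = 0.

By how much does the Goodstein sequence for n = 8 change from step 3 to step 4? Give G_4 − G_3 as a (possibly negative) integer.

0

8 —HB3→ 2·3 + 2 —bump→ 2·4 + 2 = 10 —(−1)→ 9
9 —HB4→ 2·4 + 1 —bump→ 2·5 + 1 = 11 —(−1)→ 10
10 —HB5→ 2·5 —bump→ 2·6 = 12 —(−1)→ 11
11 —HB6→ 6 + 5 —bump→ 7 + 5 = 12 —(−1)→ 11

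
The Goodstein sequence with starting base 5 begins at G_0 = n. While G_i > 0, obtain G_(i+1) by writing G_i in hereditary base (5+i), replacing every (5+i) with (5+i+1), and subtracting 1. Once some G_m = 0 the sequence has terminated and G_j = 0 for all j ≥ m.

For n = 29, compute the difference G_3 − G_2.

14

i=0: 29 = 5^2 + 4 (b=5); 5→6: 6^2 + 4 = 40; 40−1 = 39
i=1: 39 = 6^2 + 3 (b=6); 6→7: 7^2 + 3 = 52; 52−1 = 51
i=2: 51 = 7^2 + 2 (b=7); 7→8: 8^2 + 2 = 66; 66−1 = 65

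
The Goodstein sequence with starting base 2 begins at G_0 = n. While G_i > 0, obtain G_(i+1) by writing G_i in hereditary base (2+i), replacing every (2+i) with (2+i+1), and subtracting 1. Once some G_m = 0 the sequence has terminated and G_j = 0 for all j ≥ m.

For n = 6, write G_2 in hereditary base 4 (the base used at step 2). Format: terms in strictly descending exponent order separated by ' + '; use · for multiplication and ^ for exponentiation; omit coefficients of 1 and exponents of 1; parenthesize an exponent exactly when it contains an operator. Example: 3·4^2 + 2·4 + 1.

G_0=6  [base 2] 2^2 + 2  →[2↦3]→  3^3 + 3 = 30  −1 ⇒ G_1=29
G_1=29  [base 3] 3^3 + 2  →[3↦4]→  4^4 + 2 = 258  −1 ⇒ G_2=257
G_2=257  [base 4] 4^4 + 1  →[4↦5]→  5^5 + 1 = 3126  −1 ⇒ G_3=3125

4^4 + 1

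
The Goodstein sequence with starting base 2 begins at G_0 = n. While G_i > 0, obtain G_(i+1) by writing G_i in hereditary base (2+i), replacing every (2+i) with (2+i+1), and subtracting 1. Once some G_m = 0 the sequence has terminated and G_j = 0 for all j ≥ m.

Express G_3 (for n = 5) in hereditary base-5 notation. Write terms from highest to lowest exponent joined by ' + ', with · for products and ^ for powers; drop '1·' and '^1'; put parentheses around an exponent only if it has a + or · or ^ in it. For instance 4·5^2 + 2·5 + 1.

i=0: 5 = 2^2 + 1 (b=2); 2→3: 3^3 + 1 = 28; 28−1 = 27
i=1: 27 = 3^3 (b=3); 3→4: 4^4 = 256; 256−1 = 255
i=2: 255 = 3·4^3 + 3·4^2 + 3·4 + 3 (b=4); 4→5: 3·5^3 + 3·5^2 + 3·5 + 3 = 468; 468−1 = 467
i=3: 467 = 3·5^3 + 3·5^2 + 3·5 + 2 (b=5); 5→6: 3·6^3 + 3·6^2 + 3·6 + 2 = 776; 776−1 = 775

3·5^3 + 3·5^2 + 3·5 + 2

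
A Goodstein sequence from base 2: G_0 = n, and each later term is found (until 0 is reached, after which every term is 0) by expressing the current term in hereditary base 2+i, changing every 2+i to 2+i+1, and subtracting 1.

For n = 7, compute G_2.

259

7 —HB2→ 2^2 + 2 + 1 —bump→ 3^3 + 3 + 1 = 31 —(−1)→ 30
30 —HB3→ 3^3 + 3 —bump→ 4^4 + 4 = 260 —(−1)→ 259
259 —HB4→ 4^4 + 3 —bump→ 5^5 + 3 = 3128 —(−1)→ 3127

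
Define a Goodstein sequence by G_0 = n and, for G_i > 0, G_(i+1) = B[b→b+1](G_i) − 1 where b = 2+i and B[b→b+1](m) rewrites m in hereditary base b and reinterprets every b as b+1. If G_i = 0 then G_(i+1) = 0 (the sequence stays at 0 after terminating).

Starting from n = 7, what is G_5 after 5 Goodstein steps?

823543

base 2: 7 = 2^2 + 2 + 1; at 3: 3^3 + 3 + 1 = 31; next = 30
base 3: 30 = 3^3 + 3; at 4: 4^4 + 4 = 260; next = 259
base 4: 259 = 4^4 + 3; at 5: 5^5 + 3 = 3128; next = 3127
base 5: 3127 = 5^5 + 2; at 6: 6^6 + 2 = 46658; next = 46657
base 6: 46657 = 6^6 + 1; at 7: 7^7 + 1 = 823544; next = 823543
base 7: 823543 = 7^7; at 8: 8^8 = 16777216; next = 16777215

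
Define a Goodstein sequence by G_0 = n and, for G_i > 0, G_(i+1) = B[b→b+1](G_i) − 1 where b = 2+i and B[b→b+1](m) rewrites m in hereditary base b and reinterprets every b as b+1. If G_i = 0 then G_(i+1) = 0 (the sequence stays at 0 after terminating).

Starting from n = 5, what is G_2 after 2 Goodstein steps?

255

G_0 = 5. HB_2(5) = 2^2 + 1. Bump = 28. G_1 = 27.
G_1 = 27. HB_3(27) = 3^3. Bump = 256. G_2 = 255.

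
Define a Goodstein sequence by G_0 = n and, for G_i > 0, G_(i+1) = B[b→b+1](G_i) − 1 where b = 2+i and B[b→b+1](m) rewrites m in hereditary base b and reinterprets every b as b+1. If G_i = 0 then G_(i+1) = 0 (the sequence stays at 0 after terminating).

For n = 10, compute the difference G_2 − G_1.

G_0 = 10. HB_2(10) = 2^(2 + 1) + 2. Bump = 84. G_1 = 83.
G_1 = 83. HB_3(83) = 3^(3 + 1) + 2. Bump = 1026. G_2 = 1025.

942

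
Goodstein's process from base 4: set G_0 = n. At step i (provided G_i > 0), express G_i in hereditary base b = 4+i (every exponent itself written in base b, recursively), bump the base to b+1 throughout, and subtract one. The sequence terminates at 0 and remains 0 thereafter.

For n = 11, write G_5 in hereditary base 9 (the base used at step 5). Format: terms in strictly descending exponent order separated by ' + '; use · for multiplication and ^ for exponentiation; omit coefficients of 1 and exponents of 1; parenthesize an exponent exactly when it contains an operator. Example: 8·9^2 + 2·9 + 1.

9 + 6

11 —HB4→ 2·4 + 3 —bump→ 2·5 + 3 = 13 —(−1)→ 12
12 —HB5→ 2·5 + 2 —bump→ 2·6 + 2 = 14 —(−1)→ 13
13 —HB6→ 2·6 + 1 —bump→ 2·7 + 1 = 15 —(−1)→ 14
14 —HB7→ 2·7 —bump→ 2·8 = 16 —(−1)→ 15
15 —HB8→ 8 + 7 —bump→ 9 + 7 = 16 —(−1)→ 15
15 —HB9→ 9 + 6 —bump→ 10 + 6 = 16 —(−1)→ 15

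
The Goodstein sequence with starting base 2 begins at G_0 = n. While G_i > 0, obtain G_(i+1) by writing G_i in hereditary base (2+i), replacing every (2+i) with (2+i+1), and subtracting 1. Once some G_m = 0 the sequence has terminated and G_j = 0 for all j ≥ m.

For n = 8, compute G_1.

80

[0] 8 ≡ 2^(2 + 1) (base 2). Lift 3: 81. −1: 80.
[1] 80 ≡ 2·3^3 + 2·3^2 + 2·3 + 2 (base 3). Lift 4: 554. −1: 553.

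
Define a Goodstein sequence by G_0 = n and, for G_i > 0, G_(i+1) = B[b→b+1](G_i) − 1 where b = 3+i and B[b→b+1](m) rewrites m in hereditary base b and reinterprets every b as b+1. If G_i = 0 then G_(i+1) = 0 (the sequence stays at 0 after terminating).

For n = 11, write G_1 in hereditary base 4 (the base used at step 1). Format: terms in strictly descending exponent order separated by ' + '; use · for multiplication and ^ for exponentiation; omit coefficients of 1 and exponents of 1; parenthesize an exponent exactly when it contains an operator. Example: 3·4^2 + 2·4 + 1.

i=0: 11 = 3^2 + 2 (b=3); 3→4: 4^2 + 2 = 18; 18−1 = 17
i=1: 17 = 4^2 + 1 (b=4); 4→5: 5^2 + 1 = 26; 26−1 = 25

4^2 + 1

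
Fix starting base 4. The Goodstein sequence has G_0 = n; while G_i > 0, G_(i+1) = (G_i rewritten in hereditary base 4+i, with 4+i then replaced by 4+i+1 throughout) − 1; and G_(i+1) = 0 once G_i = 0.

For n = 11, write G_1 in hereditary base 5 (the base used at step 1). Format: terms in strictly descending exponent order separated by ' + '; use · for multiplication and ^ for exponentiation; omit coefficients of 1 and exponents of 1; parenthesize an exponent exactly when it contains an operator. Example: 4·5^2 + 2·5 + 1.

11 —HB4→ 2·4 + 3 —bump→ 2·5 + 3 = 13 —(−1)→ 12
12 —HB5→ 2·5 + 2 —bump→ 2·6 + 2 = 14 —(−1)→ 13

2·5 + 2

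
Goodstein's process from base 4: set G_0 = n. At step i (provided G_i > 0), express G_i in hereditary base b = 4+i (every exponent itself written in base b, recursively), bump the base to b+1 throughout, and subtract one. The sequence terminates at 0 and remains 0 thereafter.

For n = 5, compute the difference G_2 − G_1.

0

[0] 5 ≡ 4 + 1 (base 4). Lift 5: 6. −1: 5.
[1] 5 ≡ 5 (base 5). Lift 6: 6. −1: 5.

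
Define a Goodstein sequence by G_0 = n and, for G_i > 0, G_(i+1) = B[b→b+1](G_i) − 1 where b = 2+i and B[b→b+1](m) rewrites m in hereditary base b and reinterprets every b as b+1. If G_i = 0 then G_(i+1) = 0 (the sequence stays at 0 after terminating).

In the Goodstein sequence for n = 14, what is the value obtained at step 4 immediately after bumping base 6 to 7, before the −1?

5862841

(0) 14|_2 = 2^(2 + 1) + 2^2 + 2 ↦ 3^(3 + 1) + 3^3 + 3|_3 = 111 ⇒ 110
(1) 110|_3 = 3^(3 + 1) + 3^3 + 2 ↦ 4^(4 + 1) + 4^4 + 2|_4 = 1282 ⇒ 1281
(2) 1281|_4 = 4^(4 + 1) + 4^4 + 1 ↦ 5^(5 + 1) + 5^5 + 1|_5 = 18751 ⇒ 18750
(3) 18750|_5 = 5^(5 + 1) + 5^5 ↦ 6^(6 + 1) + 6^6|_6 = 326592 ⇒ 326591
(4) 326591|_6 = 6^(6 + 1) + 5·6^5 + 5·6^4 + 5·6^3 + 5·6^2 + 5·6 + 5 ↦ 7^(7 + 1) + 5·7^5 + 5·7^4 + 5·7^3 + 5·7^2 + 5·7 + 5|_7 = 5862841 ⇒ 5862840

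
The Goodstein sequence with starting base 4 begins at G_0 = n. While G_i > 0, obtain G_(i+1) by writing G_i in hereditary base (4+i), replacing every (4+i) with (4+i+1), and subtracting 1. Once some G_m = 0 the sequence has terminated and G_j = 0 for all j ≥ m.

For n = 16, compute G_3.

G_0=16  [base 4] 4^2  →[4↦5]→  5^2 = 25  −1 ⇒ G_1=24
G_1=24  [base 5] 4·5 + 4  →[5↦6]→  4·6 + 4 = 28  −1 ⇒ G_2=27
G_2=27  [base 6] 4·6 + 3  →[6↦7]→  4·7 + 3 = 31  −1 ⇒ G_3=30
G_3=30  [base 7] 4·7 + 2  →[7↦8]→  4·8 + 2 = 34  −1 ⇒ G_4=33

30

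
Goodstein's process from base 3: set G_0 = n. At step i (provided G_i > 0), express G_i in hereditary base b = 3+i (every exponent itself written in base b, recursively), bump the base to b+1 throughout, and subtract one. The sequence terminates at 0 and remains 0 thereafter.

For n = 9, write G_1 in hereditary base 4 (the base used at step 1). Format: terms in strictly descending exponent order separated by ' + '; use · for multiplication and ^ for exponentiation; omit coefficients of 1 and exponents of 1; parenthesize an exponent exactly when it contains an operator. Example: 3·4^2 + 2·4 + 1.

3·4 + 3

base 3: 9 = 3^2; at 4: 4^2 = 16; next = 15
base 4: 15 = 3·4 + 3; at 5: 3·5 + 3 = 18; next = 17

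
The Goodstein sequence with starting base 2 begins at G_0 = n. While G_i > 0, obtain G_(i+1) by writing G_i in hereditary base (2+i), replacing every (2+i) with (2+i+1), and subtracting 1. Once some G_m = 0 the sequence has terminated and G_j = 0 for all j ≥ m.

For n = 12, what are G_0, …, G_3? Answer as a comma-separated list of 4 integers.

[0] 12 ≡ 2^(2 + 1) + 2^2 (base 2). Lift 3: 108. −1: 107.
[1] 107 ≡ 3^(3 + 1) + 2·3^2 + 2·3 + 2 (base 3). Lift 4: 1066. −1: 1065.
[2] 1065 ≡ 4^(4 + 1) + 2·4^2 + 2·4 + 1 (base 4). Lift 5: 15686. −1: 15685.

12, 107, 1065, 15685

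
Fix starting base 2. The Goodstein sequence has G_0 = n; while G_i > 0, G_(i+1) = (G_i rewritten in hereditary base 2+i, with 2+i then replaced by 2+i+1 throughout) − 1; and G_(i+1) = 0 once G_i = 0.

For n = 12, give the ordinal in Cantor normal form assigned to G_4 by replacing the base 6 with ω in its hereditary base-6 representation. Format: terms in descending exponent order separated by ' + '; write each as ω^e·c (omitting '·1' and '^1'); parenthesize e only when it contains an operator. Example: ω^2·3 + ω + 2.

ω^(ω + 1) + ω^2·2 + ω + 5

base 2: 12 = 2^(2 + 1) + 2^2; at 3: 3^(3 + 1) + 3^3 = 108; next = 107
base 3: 107 = 3^(3 + 1) + 2·3^2 + 2·3 + 2; at 4: 4^(4 + 1) + 2·4^2 + 2·4 + 2 = 1066; next = 1065
base 4: 1065 = 4^(4 + 1) + 2·4^2 + 2·4 + 1; at 5: 5^(5 + 1) + 2·5^2 + 2·5 + 1 = 15686; next = 15685
base 5: 15685 = 5^(5 + 1) + 2·5^2 + 2·5; at 6: 6^(6 + 1) + 2·6^2 + 2·6 = 280020; next = 280019
base 6: 280019 = 6^(6 + 1) + 2·6^2 + 6 + 5; at 7: 7^(7 + 1) + 2·7^2 + 7 + 5 = 5764911; next = 5764910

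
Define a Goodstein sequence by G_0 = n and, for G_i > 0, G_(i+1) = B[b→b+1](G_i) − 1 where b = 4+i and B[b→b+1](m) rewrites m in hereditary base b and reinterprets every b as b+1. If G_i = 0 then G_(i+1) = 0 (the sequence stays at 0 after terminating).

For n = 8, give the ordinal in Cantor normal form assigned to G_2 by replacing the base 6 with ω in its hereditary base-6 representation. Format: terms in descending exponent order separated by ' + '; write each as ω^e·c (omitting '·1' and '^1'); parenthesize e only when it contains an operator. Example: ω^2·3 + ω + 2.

ω + 3

step 0: 8 = 2·4; sub 5 for 4: 2·5; = 10; G_1 = 10−1 = 9
step 1: 9 = 5 + 4; sub 6 for 5: 6 + 4; = 10; G_2 = 10−1 = 9
step 2: 9 = 6 + 3; sub 7 for 6: 7 + 3; = 10; G_3 = 10−1 = 9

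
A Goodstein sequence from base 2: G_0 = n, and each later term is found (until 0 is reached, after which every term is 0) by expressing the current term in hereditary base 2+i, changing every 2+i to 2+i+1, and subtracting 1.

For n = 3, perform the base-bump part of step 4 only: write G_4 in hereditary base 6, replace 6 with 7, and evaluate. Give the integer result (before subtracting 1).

3 —HB2→ 2 + 1 —bump→ 3 + 1 = 4 —(−1)→ 3
3 —HB3→ 3 —bump→ 4 = 4 —(−1)→ 3
3 —HB4→ 3 —bump→ 3 = 3 —(−1)→ 2
2 —HB5→ 2 —bump→ 2 = 2 —(−1)→ 1

1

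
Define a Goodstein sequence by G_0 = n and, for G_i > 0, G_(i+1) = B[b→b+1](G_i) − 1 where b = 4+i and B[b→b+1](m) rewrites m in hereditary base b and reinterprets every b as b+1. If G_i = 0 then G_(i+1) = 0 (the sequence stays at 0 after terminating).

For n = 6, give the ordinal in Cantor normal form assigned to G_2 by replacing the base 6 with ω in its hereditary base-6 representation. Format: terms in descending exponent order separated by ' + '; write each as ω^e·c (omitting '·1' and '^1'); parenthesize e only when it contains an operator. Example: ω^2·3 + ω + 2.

ω

6 —HB4→ 4 + 2 —bump→ 5 + 2 = 7 —(−1)→ 6
6 —HB5→ 5 + 1 —bump→ 6 + 1 = 7 —(−1)→ 6
6 —HB6→ 6 —bump→ 7 = 7 —(−1)→ 6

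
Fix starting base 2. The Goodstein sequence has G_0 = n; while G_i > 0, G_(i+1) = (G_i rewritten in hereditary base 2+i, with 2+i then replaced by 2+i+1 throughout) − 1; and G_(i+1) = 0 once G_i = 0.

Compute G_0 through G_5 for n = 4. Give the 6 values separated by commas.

4, 26, 41, 60, 83, 109

G_0=4  [base 2] 2^2  →[2↦3]→  3^3 = 27  −1 ⇒ G_1=26
G_1=26  [base 3] 2·3^2 + 2·3 + 2  →[3↦4]→  2·4^2 + 2·4 + 2 = 42  −1 ⇒ G_2=41
G_2=41  [base 4] 2·4^2 + 2·4 + 1  →[4↦5]→  2·5^2 + 2·5 + 1 = 61  −1 ⇒ G_3=60
G_3=60  [base 5] 2·5^2 + 2·5  →[5↦6]→  2·6^2 + 2·6 = 84  −1 ⇒ G_4=83
G_4=83  [base 6] 2·6^2 + 6 + 5  →[6↦7]→  2·7^2 + 7 + 5 = 110  −1 ⇒ G_5=109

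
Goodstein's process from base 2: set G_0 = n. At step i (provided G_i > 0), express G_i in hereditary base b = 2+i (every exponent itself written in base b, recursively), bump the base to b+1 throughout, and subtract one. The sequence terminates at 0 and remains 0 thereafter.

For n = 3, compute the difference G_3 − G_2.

base 2: 3 = 2 + 1; at 3: 3 + 1 = 4; next = 3
base 3: 3 = 3; at 4: 4 = 4; next = 3
base 4: 3 = 3; at 5: 3 = 3; next = 2

-1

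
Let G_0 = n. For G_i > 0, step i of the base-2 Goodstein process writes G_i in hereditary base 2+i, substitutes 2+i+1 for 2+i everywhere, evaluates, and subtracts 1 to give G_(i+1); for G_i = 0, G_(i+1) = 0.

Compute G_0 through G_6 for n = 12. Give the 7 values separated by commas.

G_0 = 12. HB_2(12) = 2^(2 + 1) + 2^2. Bump = 108. G_1 = 107.
G_1 = 107. HB_3(107) = 3^(3 + 1) + 2·3^2 + 2·3 + 2. Bump = 1066. G_2 = 1065.
G_2 = 1065. HB_4(1065) = 4^(4 + 1) + 2·4^2 + 2·4 + 1. Bump = 15686. G_3 = 15685.
G_3 = 15685. HB_5(15685) = 5^(5 + 1) + 2·5^2 + 2·5. Bump = 280020. G_4 = 280019.
G_4 = 280019. HB_6(280019) = 6^(6 + 1) + 2·6^2 + 6 + 5. Bump = 5764911. G_5 = 5764910.
G_5 = 5764910. HB_7(5764910) = 7^(7 + 1) + 2·7^2 + 7 + 4. Bump = 134217868. G_6 = 134217867.

12, 107, 1065, 15685, 280019, 5764910, 134217867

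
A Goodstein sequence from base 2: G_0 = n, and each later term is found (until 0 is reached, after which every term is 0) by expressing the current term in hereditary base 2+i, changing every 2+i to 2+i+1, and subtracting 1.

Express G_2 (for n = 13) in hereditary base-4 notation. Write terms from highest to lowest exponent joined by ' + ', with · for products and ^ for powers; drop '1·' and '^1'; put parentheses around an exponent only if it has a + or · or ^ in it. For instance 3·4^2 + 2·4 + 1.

[0] 13 ≡ 2^(2 + 1) + 2^2 + 1 (base 2). Lift 3: 109. −1: 108.
[1] 108 ≡ 3^(3 + 1) + 3^3 (base 3). Lift 4: 1280. −1: 1279.

4^(4 + 1) + 3·4^3 + 3·4^2 + 3·4 + 3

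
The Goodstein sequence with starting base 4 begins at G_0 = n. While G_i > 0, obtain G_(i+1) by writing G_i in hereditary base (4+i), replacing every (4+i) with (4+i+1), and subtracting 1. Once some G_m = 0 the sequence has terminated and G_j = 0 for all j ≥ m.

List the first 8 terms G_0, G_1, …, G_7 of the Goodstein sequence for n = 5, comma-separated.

5, 5, 5, 4, 3, 2, 1, 0

i=0: 5 = 4 + 1 (b=4); 4→5: 5 + 1 = 6; 6−1 = 5
i=1: 5 = 5 (b=5); 5→6: 6 = 6; 6−1 = 5
i=2: 5 = 5 (b=6); 6→7: 5 = 5; 5−1 = 4
i=3: 4 = 4 (b=7); 7→8: 4 = 4; 4−1 = 3
i=4: 3 = 3 (b=8); 8→9: 3 = 3; 3−1 = 2
i=5: 2 = 2 (b=9); 9→10: 2 = 2; 2−1 = 1
i=6: 1 = 1 (b=10); 10→11: 1 = 1; 1−1 = 0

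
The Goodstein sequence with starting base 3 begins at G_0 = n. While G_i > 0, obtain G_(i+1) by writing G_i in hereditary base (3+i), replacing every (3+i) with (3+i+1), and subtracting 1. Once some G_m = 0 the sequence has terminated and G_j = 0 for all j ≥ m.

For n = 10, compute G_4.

[0] 10 ≡ 3^2 + 1 (base 3). Lift 4: 17. −1: 16.
[1] 16 ≡ 4^2 (base 4). Lift 5: 25. −1: 24.
[2] 24 ≡ 4·5 + 4 (base 5). Lift 6: 28. −1: 27.
[3] 27 ≡ 4·6 + 3 (base 6). Lift 7: 31. −1: 30.

30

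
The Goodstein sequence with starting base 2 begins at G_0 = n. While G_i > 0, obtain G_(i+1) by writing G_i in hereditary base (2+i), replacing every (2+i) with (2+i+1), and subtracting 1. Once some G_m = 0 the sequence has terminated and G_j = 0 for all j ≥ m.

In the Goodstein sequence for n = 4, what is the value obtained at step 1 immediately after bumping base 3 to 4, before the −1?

42

[0] 4 ≡ 2^2 (base 2). Lift 3: 27. −1: 26.
[1] 26 ≡ 2·3^2 + 2·3 + 2 (base 3). Lift 4: 42. −1: 41.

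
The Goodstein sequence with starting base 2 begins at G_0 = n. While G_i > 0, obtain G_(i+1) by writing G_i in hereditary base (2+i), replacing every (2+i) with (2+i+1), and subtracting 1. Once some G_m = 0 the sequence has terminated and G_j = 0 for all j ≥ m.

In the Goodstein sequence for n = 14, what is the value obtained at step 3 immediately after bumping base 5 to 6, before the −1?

base 2: 14 = 2^(2 + 1) + 2^2 + 2; at 3: 3^(3 + 1) + 3^3 + 3 = 111; next = 110
base 3: 110 = 3^(3 + 1) + 3^3 + 2; at 4: 4^(4 + 1) + 4^4 + 2 = 1282; next = 1281
base 4: 1281 = 4^(4 + 1) + 4^4 + 1; at 5: 5^(5 + 1) + 5^5 + 1 = 18751; next = 18750
base 5: 18750 = 5^(5 + 1) + 5^5; at 6: 6^(6 + 1) + 6^6 = 326592; next = 326591

326592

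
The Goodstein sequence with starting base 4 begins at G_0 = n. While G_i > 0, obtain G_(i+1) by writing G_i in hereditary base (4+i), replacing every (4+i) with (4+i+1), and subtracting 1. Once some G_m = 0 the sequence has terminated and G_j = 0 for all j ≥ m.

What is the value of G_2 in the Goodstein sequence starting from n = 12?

G_0 = 12. HB_4(12) = 3·4. Bump = 15. G_1 = 14.
G_1 = 14. HB_5(14) = 2·5 + 4. Bump = 16. G_2 = 15.
G_2 = 15. HB_6(15) = 2·6 + 3. Bump = 17. G_3 = 16.

15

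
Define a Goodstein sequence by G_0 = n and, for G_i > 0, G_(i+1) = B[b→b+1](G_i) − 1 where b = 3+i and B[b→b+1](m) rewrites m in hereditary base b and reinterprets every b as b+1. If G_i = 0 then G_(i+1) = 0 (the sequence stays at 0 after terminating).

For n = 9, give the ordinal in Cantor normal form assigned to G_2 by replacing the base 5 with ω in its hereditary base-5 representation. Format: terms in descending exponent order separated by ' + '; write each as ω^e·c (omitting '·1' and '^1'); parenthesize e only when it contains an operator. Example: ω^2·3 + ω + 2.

ω·3 + 2

9 —HB3→ 3^2 —bump→ 4^2 = 16 —(−1)→ 15
15 —HB4→ 3·4 + 3 —bump→ 3·5 + 3 = 18 —(−1)→ 17
17 —HB5→ 3·5 + 2 —bump→ 3·6 + 2 = 20 —(−1)→ 19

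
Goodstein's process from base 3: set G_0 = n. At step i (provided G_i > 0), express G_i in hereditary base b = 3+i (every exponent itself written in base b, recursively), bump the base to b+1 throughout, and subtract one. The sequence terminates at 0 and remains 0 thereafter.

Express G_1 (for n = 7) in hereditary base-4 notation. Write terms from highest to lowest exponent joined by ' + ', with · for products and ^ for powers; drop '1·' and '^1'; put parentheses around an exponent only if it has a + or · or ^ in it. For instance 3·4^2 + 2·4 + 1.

(0) 7|_3 = 2·3 + 1 ↦ 2·4 + 1|_4 = 9 ⇒ 8
(1) 8|_4 = 2·4 ↦ 2·5|_5 = 10 ⇒ 9

2·4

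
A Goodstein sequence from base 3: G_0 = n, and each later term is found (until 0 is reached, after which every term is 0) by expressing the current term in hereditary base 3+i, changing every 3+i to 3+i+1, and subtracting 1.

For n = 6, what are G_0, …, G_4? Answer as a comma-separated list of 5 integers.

6, 7, 7, 7, 7

6 —HB3→ 2·3 —bump→ 2·4 = 8 —(−1)→ 7
7 —HB4→ 4 + 3 —bump→ 5 + 3 = 8 —(−1)→ 7
7 —HB5→ 5 + 2 —bump→ 6 + 2 = 8 —(−1)→ 7
7 —HB6→ 6 + 1 —bump→ 7 + 1 = 8 —(−1)→ 7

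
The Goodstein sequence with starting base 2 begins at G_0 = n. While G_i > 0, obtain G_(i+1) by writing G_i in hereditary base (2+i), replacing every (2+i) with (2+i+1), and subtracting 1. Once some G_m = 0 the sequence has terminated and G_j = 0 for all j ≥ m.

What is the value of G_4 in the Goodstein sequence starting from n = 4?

(0) 4|_2 = 2^2 ↦ 3^3|_3 = 27 ⇒ 26
(1) 26|_3 = 2·3^2 + 2·3 + 2 ↦ 2·4^2 + 2·4 + 2|_4 = 42 ⇒ 41
(2) 41|_4 = 2·4^2 + 2·4 + 1 ↦ 2·5^2 + 2·5 + 1|_5 = 61 ⇒ 60
(3) 60|_5 = 2·5^2 + 2·5 ↦ 2·6^2 + 2·6|_6 = 84 ⇒ 83
(4) 83|_6 = 2·6^2 + 6 + 5 ↦ 2·7^2 + 7 + 5|_7 = 110 ⇒ 109

83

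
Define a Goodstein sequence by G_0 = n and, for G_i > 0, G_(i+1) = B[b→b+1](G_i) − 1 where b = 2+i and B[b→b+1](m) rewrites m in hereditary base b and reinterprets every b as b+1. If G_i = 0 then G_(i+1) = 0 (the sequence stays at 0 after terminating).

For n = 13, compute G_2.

13 —HB2→ 2^(2 + 1) + 2^2 + 1 —bump→ 3^(3 + 1) + 3^3 + 1 = 109 —(−1)→ 108
108 —HB3→ 3^(3 + 1) + 3^3 —bump→ 4^(4 + 1) + 4^4 = 1280 —(−1)→ 1279
1279 —HB4→ 4^(4 + 1) + 3·4^3 + 3·4^2 + 3·4 + 3 —bump→ 5^(5 + 1) + 3·5^3 + 3·5^2 + 3·5 + 3 = 16093 —(−1)→ 16092

1279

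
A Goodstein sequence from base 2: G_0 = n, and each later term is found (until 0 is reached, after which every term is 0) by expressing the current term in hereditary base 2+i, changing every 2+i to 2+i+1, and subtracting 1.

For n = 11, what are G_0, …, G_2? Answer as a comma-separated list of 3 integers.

11, 84, 1027

G_0=11  [base 2] 2^(2 + 1) + 2 + 1  →[2↦3]→  3^(3 + 1) + 3 + 1 = 85  −1 ⇒ G_1=84
G_1=84  [base 3] 3^(3 + 1) + 3  →[3↦4]→  4^(4 + 1) + 4 = 1028  −1 ⇒ G_2=1027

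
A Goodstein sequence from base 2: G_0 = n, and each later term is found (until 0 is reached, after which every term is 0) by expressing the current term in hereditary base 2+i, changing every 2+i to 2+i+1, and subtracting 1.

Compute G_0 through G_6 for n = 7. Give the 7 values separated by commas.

7, 30, 259, 3127, 46657, 823543, 16777215

base 2: 7 = 2^2 + 2 + 1; at 3: 3^3 + 3 + 1 = 31; next = 30
base 3: 30 = 3^3 + 3; at 4: 4^4 + 4 = 260; next = 259
base 4: 259 = 4^4 + 3; at 5: 5^5 + 3 = 3128; next = 3127
base 5: 3127 = 5^5 + 2; at 6: 6^6 + 2 = 46658; next = 46657
base 6: 46657 = 6^6 + 1; at 7: 7^7 + 1 = 823544; next = 823543
base 7: 823543 = 7^7; at 8: 8^8 = 16777216; next = 16777215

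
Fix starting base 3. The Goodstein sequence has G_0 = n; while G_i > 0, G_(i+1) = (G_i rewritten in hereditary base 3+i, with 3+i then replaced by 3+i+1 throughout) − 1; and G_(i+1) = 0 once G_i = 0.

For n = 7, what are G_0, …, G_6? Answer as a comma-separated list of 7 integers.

7, 8, 9, 9, 9, 9, 9

7 —HB3→ 2·3 + 1 —bump→ 2·4 + 1 = 9 —(−1)→ 8
8 —HB4→ 2·4 —bump→ 2·5 = 10 —(−1)→ 9
9 —HB5→ 5 + 4 —bump→ 6 + 4 = 10 —(−1)→ 9
9 —HB6→ 6 + 3 —bump→ 7 + 3 = 10 —(−1)→ 9
9 —HB7→ 7 + 2 —bump→ 8 + 2 = 10 —(−1)→ 9
9 —HB8→ 8 + 1 —bump→ 9 + 1 = 10 —(−1)→ 9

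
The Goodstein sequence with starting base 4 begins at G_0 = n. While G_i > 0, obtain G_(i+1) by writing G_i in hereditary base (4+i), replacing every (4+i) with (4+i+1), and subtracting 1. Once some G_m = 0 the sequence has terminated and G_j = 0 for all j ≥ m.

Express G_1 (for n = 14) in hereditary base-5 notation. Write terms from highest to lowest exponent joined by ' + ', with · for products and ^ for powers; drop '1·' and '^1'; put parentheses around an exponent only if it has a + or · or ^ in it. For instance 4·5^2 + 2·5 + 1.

3·5 + 1

G_0 = 14. HB_4(14) = 3·4 + 2. Bump = 17. G_1 = 16.
G_1 = 16. HB_5(16) = 3·5 + 1. Bump = 19. G_2 = 18.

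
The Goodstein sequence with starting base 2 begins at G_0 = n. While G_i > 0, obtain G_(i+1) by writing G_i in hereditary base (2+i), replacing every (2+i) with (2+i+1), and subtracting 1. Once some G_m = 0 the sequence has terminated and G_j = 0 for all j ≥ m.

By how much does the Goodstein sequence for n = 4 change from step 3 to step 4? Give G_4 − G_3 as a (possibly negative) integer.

base 2: 4 = 2^2; at 3: 3^3 = 27; next = 26
base 3: 26 = 2·3^2 + 2·3 + 2; at 4: 2·4^2 + 2·4 + 2 = 42; next = 41
base 4: 41 = 2·4^2 + 2·4 + 1; at 5: 2·5^2 + 2·5 + 1 = 61; next = 60
base 5: 60 = 2·5^2 + 2·5; at 6: 2·6^2 + 2·6 = 84; next = 83

23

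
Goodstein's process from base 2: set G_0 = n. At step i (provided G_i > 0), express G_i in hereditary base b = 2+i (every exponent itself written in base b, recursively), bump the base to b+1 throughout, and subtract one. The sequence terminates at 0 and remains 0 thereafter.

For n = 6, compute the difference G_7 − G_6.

G_0 = 6. HB_2(6) = 2^2 + 2. Bump = 30. G_1 = 29.
G_1 = 29. HB_3(29) = 3^3 + 2. Bump = 258. G_2 = 257.
G_2 = 257. HB_4(257) = 4^4 + 1. Bump = 3126. G_3 = 3125.
G_3 = 3125. HB_5(3125) = 5^5. Bump = 46656. G_4 = 46655.
G_4 = 46655. HB_6(46655) = 5·6^5 + 5·6^4 + 5·6^3 + 5·6^2 + 5·6 + 5. Bump = 98040. G_5 = 98039.
G_5 = 98039. HB_7(98039) = 5·7^5 + 5·7^4 + 5·7^3 + 5·7^2 + 5·7 + 4. Bump = 187244. G_6 = 187243.
G_6 = 187243. HB_8(187243) = 5·8^5 + 5·8^4 + 5·8^3 + 5·8^2 + 5·8 + 3. Bump = 332148. G_7 = 332147.

144904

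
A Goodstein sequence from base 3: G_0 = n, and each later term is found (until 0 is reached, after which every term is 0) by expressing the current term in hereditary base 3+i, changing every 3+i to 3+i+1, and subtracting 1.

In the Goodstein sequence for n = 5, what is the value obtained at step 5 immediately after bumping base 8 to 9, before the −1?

3

i=0: 5 = 3 + 2 (b=3); 3→4: 4 + 2 = 6; 6−1 = 5
i=1: 5 = 4 + 1 (b=4); 4→5: 5 + 1 = 6; 6−1 = 5
i=2: 5 = 5 (b=5); 5→6: 6 = 6; 6−1 = 5
i=3: 5 = 5 (b=6); 6→7: 5 = 5; 5−1 = 4
i=4: 4 = 4 (b=7); 7→8: 4 = 4; 4−1 = 3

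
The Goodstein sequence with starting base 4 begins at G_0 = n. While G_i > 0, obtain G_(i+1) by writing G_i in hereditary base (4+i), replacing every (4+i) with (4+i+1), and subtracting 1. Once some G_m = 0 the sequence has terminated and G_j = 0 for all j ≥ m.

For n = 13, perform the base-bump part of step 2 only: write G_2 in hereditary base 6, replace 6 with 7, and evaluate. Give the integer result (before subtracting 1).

[0] 13 ≡ 3·4 + 1 (base 4). Lift 5: 16. −1: 15.
[1] 15 ≡ 3·5 (base 5). Lift 6: 18. −1: 17.
[2] 17 ≡ 2·6 + 5 (base 6). Lift 7: 19. −1: 18.

19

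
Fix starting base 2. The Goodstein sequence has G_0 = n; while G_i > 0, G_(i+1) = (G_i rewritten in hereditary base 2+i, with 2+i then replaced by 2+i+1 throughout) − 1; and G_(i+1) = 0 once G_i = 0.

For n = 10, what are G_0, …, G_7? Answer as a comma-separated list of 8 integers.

10, 83, 1025, 15625, 279935, 4215754, 84073323, 1937434592

step 0: 10 = 2^(2 + 1) + 2; sub 3 for 2: 3^(3 + 1) + 3; = 84; G_1 = 84−1 = 83
step 1: 83 = 3^(3 + 1) + 2; sub 4 for 3: 4^(4 + 1) + 2; = 1026; G_2 = 1026−1 = 1025
step 2: 1025 = 4^(4 + 1) + 1; sub 5 for 4: 5^(5 + 1) + 1; = 15626; G_3 = 15626−1 = 15625
step 3: 15625 = 5^(5 + 1); sub 6 for 5: 6^(6 + 1); = 279936; G_4 = 279936−1 = 279935
step 4: 279935 = 5·6^6 + 5·6^5 + 5·6^4 + 5·6^3 + 5·6^2 + 5·6 + 5; sub 7 for 6: 5·7^7 + 5·7^5 + 5·7^4 + 5·7^3 + 5·7^2 + 5·7 + 5; = 4215755; G_5 = 4215755−1 = 4215754
step 5: 4215754 = 5·7^7 + 5·7^5 + 5·7^4 + 5·7^3 + 5·7^2 + 5·7 + 4; sub 8 for 7: 5·8^8 + 5·8^5 + 5·8^4 + 5·8^3 + 5·8^2 + 5·8 + 4; = 84073324; G_6 = 84073324−1 = 84073323
step 6: 84073323 = 5·8^8 + 5·8^5 + 5·8^4 + 5·8^3 + 5·8^2 + 5·8 + 3; sub 9 for 8: 5·9^9 + 5·9^5 + 5·9^4 + 5·9^3 + 5·9^2 + 5·9 + 3; = 1937434593; G_7 = 1937434593−1 = 1937434592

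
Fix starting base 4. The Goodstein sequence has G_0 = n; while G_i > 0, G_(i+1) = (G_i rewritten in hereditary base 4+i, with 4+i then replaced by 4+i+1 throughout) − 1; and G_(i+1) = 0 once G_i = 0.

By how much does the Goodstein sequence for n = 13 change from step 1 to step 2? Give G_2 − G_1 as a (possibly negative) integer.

2

13 —HB4→ 3·4 + 1 —bump→ 3·5 + 1 = 16 —(−1)→ 15
15 —HB5→ 3·5 —bump→ 3·6 = 18 —(−1)→ 17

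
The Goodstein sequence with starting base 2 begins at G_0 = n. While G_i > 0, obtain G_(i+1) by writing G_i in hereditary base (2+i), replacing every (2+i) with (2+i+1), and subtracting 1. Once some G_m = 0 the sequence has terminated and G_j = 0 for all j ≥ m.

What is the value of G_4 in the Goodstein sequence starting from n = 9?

[0] 9 ≡ 2^(2 + 1) + 1 (base 2). Lift 3: 82. −1: 81.
[1] 81 ≡ 3^(3 + 1) (base 3). Lift 4: 1024. −1: 1023.
[2] 1023 ≡ 3·4^4 + 3·4^3 + 3·4^2 + 3·4 + 3 (base 4). Lift 5: 9843. −1: 9842.
[3] 9842 ≡ 3·5^5 + 3·5^3 + 3·5^2 + 3·5 + 2 (base 5). Lift 6: 140744. −1: 140743.
[4] 140743 ≡ 3·6^6 + 3·6^3 + 3·6^2 + 3·6 + 1 (base 6). Lift 7: 2471827. −1: 2471826.

140743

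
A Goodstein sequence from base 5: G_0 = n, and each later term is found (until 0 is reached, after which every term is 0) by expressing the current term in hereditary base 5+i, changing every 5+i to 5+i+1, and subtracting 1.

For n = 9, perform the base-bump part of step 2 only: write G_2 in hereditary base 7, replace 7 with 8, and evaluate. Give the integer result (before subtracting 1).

G_0 = 9. HB_5(9) = 5 + 4. Bump = 10. G_1 = 9.
G_1 = 9. HB_6(9) = 6 + 3. Bump = 10. G_2 = 9.

10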